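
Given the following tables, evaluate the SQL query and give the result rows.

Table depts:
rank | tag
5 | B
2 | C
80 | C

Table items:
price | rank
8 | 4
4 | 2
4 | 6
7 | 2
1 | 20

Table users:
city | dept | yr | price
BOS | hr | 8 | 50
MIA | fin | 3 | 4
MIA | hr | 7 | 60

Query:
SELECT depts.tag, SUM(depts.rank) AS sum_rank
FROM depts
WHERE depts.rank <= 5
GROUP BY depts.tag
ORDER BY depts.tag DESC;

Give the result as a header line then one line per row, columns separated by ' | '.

== RESULT ==
depts.tag | sum_rank
C | 2
B | 5

Derivation:
After WHERE (2 rows):
depts.rank | depts.tag
5 | B
2 | C
After GROUP BY (2 rows):
depts.tag | sum_rank
B | 5
C | 2
After ORDER BY (2 rows):
depts.tag | sum_rank
C | 2
B | 5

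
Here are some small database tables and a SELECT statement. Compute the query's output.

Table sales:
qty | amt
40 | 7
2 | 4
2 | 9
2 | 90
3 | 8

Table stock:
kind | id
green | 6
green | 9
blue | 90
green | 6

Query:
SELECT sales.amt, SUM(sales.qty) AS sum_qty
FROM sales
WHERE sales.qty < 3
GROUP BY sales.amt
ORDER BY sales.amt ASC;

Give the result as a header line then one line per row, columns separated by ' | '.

== RESULT ==
sales.amt | sum_qty
4 | 2
9 | 2
90 | 2

Derivation:
After WHERE (3 rows):
sales.qty | sales.amt
2 | 4
2 | 9
2 | 90
After GROUP BY (3 rows):
sales.amt | sum_qty
4 | 2
9 | 2
90 | 2
After ORDER BY (3 rows):
sales.amt | sum_qty
4 | 2
9 | 2
90 | 2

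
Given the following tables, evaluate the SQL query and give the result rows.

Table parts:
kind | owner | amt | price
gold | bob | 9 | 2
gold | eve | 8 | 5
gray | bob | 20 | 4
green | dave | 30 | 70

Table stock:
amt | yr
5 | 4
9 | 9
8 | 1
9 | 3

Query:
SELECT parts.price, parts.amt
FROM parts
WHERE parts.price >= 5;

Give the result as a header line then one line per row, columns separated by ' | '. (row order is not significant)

== RESULT ==
parts.price | parts.amt
5 | 8
70 | 30

Derivation:
After WHERE (2 rows):
parts.kind | parts.owner | parts.amt | parts.price
gold | eve | 8 | 5
green | dave | 30 | 70
After SELECT (2 rows):
parts.price | parts.amt
5 | 8
70 | 30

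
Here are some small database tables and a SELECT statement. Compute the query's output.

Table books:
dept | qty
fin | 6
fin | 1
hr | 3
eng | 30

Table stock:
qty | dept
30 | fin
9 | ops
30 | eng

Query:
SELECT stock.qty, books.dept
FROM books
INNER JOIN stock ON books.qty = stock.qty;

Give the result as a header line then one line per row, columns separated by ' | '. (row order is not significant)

After JOIN stock (2 rows):
books.dept | books.qty | stock.qty | stock.dept
eng | 30 | 30 | fin
eng | 30 | 30 | eng
After SELECT (2 rows):
stock.qty | books.dept
30 | eng
30 | eng

== RESULT ==
stock.qty | books.dept
30 | eng
30 | eng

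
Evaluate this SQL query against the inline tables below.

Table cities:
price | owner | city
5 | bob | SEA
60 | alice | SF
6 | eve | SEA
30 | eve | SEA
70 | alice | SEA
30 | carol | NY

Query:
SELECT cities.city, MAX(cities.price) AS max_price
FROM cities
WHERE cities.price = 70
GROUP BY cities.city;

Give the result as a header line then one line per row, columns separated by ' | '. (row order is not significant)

After WHERE (1 rows):
cities.price | cities.owner | cities.city
70 | alice | SEA
After GROUP BY (1 rows):
cities.city | max_price
SEA | 70

== RESULT ==
cities.city | max_price
SEA | 70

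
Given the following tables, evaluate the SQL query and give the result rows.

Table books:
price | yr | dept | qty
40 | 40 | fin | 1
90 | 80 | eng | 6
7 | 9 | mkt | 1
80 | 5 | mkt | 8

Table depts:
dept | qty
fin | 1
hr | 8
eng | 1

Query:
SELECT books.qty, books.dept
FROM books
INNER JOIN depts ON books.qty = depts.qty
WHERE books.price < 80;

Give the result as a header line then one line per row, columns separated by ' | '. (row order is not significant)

== RESULT ==
books.qty | books.dept
1 | fin
1 | fin
1 | mkt
1 | mkt

Derivation:
After JOIN depts (5 rows):
books.price | books.yr | books.dept | books.qty | depts.dept | depts.qty
40 | 40 | fin | 1 | fin | 1
40 | 40 | fin | 1 | eng | 1
7 | 9 | mkt | 1 | fin | 1
7 | 9 | mkt | 1 | eng | 1
80 | 5 | mkt | 8 | hr | 8
After WHERE (4 rows):
books.price | books.yr | books.dept | books.qty | depts.dept | depts.qty
40 | 40 | fin | 1 | fin | 1
40 | 40 | fin | 1 | eng | 1
7 | 9 | mkt | 1 | fin | 1
7 | 9 | mkt | 1 | eng | 1
After SELECT (4 rows):
books.qty | books.dept
1 | fin
1 | fin
1 | mkt
1 | mkt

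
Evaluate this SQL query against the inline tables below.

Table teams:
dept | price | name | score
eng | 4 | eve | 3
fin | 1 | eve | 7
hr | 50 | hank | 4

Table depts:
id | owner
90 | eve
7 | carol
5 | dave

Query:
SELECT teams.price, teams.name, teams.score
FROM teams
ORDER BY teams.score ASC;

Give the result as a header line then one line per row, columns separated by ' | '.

After SELECT (3 rows):
teams.price | teams.name | teams.score
4 | eve | 3
1 | eve | 7
50 | hank | 4
After ORDER BY (3 rows):
teams.price | teams.name | teams.score
4 | eve | 3
50 | hank | 4
1 | eve | 7

== RESULT ==
teams.price | teams.name | teams.score
4 | eve | 3
50 | hank | 4
1 | eve | 7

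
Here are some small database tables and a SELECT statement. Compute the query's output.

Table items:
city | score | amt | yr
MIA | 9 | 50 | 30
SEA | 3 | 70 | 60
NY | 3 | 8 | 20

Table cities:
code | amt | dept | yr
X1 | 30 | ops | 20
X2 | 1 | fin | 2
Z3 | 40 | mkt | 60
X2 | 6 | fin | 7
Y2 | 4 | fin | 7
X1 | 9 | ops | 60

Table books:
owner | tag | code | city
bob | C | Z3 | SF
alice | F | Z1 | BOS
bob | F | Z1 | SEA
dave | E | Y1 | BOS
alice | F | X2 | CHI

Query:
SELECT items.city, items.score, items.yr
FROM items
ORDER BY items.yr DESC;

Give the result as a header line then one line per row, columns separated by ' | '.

== RESULT ==
items.city | items.score | items.yr
SEA | 3 | 60
MIA | 9 | 30
NY | 3 | 20

Derivation:
After SELECT (3 rows):
items.city | items.score | items.yr
MIA | 9 | 30
SEA | 3 | 60
NY | 3 | 20
After ORDER BY (3 rows):
items.city | items.score | items.yr
SEA | 3 | 60
MIA | 9 | 30
NY | 3 | 20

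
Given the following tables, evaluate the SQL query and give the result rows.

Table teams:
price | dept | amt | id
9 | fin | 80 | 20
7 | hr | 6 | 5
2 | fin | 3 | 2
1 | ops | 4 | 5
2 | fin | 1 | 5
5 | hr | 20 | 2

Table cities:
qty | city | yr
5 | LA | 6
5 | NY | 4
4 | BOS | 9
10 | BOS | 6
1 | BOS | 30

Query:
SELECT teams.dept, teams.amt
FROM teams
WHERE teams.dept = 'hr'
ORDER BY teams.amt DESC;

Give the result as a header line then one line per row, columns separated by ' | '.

== RESULT ==
teams.dept | teams.amt
hr | 20
hr | 6

Derivation:
After WHERE (2 rows):
teams.price | teams.dept | teams.amt | teams.id
7 | hr | 6 | 5
5 | hr | 20 | 2
After SELECT (2 rows):
teams.dept | teams.amt
hr | 6
hr | 20
After ORDER BY (2 rows):
teams.dept | teams.amt
hr | 20
hr | 6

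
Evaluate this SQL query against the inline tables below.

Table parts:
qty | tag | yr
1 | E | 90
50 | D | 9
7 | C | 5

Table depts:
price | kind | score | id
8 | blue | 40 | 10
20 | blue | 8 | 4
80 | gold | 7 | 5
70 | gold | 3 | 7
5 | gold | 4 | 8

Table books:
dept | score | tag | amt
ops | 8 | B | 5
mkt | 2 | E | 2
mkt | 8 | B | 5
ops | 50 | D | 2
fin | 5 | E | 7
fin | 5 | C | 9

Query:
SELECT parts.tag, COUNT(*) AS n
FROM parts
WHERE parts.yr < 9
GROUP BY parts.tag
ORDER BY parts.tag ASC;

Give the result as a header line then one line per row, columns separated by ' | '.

== RESULT ==
parts.tag | n
C | 1

Derivation:
After WHERE (1 rows):
parts.qty | parts.tag | parts.yr
7 | C | 5
After GROUP BY (1 rows):
parts.tag | n
C | 1
After ORDER BY (1 rows):
parts.tag | n
C | 1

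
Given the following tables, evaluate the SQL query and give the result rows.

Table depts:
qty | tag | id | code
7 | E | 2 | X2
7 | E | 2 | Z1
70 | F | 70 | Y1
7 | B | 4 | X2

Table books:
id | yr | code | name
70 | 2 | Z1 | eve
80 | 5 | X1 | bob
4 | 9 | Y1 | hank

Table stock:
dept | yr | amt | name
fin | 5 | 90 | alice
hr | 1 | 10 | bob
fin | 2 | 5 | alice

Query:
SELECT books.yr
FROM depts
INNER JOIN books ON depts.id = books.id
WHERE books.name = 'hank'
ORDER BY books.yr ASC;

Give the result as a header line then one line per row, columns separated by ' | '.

== RESULT ==
books.yr
9

Derivation:
After JOIN books (2 rows):
depts.qty | depts.tag | depts.id | depts.code | books.id | books.yr | books.code | books.name
70 | F | 70 | Y1 | 70 | 2 | Z1 | eve
7 | B | 4 | X2 | 4 | 9 | Y1 | hank
After WHERE (1 rows):
depts.qty | depts.tag | depts.id | depts.code | books.id | books.yr | books.code | books.name
7 | B | 4 | X2 | 4 | 9 | Y1 | hank
After SELECT (1 rows):
books.yr
9
After ORDER BY (1 rows):
books.yr
9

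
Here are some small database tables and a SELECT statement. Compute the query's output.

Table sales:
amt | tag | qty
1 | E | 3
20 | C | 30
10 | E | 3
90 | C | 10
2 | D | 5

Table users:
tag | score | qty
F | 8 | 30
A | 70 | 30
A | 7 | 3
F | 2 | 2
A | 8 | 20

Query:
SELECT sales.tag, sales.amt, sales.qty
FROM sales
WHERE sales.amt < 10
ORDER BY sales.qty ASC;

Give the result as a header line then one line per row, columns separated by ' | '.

== RESULT ==
sales.tag | sales.amt | sales.qty
E | 1 | 3
D | 2 | 5

Derivation:
After WHERE (2 rows):
sales.amt | sales.tag | sales.qty
1 | E | 3
2 | D | 5
After SELECT (2 rows):
sales.tag | sales.amt | sales.qty
E | 1 | 3
D | 2 | 5
After ORDER BY (2 rows):
sales.tag | sales.amt | sales.qty
E | 1 | 3
D | 2 | 5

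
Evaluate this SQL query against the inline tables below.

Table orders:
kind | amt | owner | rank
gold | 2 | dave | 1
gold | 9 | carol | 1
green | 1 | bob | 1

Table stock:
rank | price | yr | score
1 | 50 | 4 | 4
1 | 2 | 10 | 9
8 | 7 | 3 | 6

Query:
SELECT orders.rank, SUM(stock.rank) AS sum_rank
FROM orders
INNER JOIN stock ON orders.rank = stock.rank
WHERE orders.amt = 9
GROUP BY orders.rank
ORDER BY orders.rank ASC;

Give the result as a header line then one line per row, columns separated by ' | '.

After JOIN stock (6 rows):
orders.kind | orders.amt | orders.owner | orders.rank | stock.rank | stock.price | stock.yr | stock.score
gold | 2 | dave | 1 | 1 | 50 | 4 | 4
gold | 2 | dave | 1 | 1 | 2 | 10 | 9
gold | 9 | carol | 1 | 1 | 50 | 4 | 4
gold | 9 | carol | 1 | 1 | 2 | 10 | 9
green | 1 | bob | 1 | 1 | 50 | 4 | 4
green | 1 | bob | 1 | 1 | 2 | 10 | 9
After WHERE (2 rows):
orders.kind | orders.amt | orders.owner | orders.rank | stock.rank | stock.price | stock.yr | stock.score
gold | 9 | carol | 1 | 1 | 50 | 4 | 4
gold | 9 | carol | 1 | 1 | 2 | 10 | 9
After GROUP BY (1 rows):
orders.rank | sum_rank
1 | 2
After ORDER BY (1 rows):
orders.rank | sum_rank
1 | 2

== RESULT ==
orders.rank | sum_rank
1 | 2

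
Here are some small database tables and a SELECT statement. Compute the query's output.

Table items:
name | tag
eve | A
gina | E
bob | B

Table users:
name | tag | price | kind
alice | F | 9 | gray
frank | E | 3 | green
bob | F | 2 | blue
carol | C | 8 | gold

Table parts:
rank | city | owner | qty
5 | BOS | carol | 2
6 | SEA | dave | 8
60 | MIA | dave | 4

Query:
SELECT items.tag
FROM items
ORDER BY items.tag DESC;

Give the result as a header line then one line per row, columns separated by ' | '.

== RESULT ==
items.tag
E
B
A

Derivation:
After SELECT (3 rows):
items.tag
A
E
B
After ORDER BY (3 rows):
items.tag
E
B
A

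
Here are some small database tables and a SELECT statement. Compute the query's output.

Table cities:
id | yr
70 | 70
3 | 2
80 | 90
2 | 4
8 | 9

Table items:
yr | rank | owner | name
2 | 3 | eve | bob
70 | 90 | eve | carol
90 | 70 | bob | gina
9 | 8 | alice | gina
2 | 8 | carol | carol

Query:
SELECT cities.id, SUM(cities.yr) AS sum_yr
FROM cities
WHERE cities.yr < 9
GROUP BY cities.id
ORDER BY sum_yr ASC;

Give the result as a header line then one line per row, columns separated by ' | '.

== RESULT ==
cities.id | sum_yr
3 | 2
2 | 4

Derivation:
After WHERE (2 rows):
cities.id | cities.yr
3 | 2
2 | 4
After GROUP BY (2 rows):
cities.id | sum_yr
3 | 2
2 | 4
After ORDER BY (2 rows):
cities.id | sum_yr
3 | 2
2 | 4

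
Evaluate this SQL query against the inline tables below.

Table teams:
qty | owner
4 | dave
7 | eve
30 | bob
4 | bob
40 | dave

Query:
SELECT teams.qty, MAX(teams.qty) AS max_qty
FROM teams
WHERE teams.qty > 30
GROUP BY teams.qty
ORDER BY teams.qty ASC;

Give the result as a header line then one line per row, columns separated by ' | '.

After WHERE (1 rows):
teams.qty | teams.owner
40 | dave
After GROUP BY (1 rows):
teams.qty | max_qty
40 | 40
After ORDER BY (1 rows):
teams.qty | max_qty
40 | 40

== RESULT ==
teams.qty | max_qty
40 | 40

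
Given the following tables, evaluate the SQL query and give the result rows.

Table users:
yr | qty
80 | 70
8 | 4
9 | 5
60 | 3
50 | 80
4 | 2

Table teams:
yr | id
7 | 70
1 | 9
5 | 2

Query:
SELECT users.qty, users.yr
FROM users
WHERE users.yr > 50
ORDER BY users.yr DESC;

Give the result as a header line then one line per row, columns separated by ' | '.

After WHERE (2 rows):
users.yr | users.qty
80 | 70
60 | 3
After SELECT (2 rows):
users.qty | users.yr
70 | 80
3 | 60
After ORDER BY (2 rows):
users.qty | users.yr
70 | 80
3 | 60

== RESULT ==
users.qty | users.yr
70 | 80
3 | 60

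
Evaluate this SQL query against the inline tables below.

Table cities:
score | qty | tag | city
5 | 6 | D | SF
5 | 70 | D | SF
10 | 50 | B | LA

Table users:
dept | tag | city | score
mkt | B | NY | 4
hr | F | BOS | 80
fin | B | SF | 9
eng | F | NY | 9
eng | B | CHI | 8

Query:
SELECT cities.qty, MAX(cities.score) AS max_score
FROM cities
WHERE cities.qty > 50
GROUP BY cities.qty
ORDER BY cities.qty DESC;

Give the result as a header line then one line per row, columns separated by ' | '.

== RESULT ==
cities.qty | max_score
70 | 5

Derivation:
After WHERE (1 rows):
cities.score | cities.qty | cities.tag | cities.city
5 | 70 | D | SF
After GROUP BY (1 rows):
cities.qty | max_score
70 | 5
After ORDER BY (1 rows):
cities.qty | max_score
70 | 5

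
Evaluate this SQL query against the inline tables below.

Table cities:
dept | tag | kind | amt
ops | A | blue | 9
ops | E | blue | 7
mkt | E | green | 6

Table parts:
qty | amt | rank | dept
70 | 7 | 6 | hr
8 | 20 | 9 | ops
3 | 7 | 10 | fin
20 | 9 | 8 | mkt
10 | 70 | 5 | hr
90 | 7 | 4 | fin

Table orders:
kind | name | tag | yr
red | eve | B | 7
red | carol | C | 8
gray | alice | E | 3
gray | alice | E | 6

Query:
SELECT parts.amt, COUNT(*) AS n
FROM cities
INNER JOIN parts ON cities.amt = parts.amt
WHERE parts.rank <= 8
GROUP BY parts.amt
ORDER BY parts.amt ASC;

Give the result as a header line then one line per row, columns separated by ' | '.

After JOIN parts (4 rows):
cities.dept | cities.tag | cities.kind | cities.amt | parts.qty | parts.amt | parts.rank | parts.dept
ops | A | blue | 9 | 20 | 9 | 8 | mkt
ops | E | blue | 7 | 70 | 7 | 6 | hr
ops | E | blue | 7 | 3 | 7 | 10 | fin
ops | E | blue | 7 | 90 | 7 | 4 | fin
After WHERE (3 rows):
cities.dept | cities.tag | cities.kind | cities.amt | parts.qty | parts.amt | parts.rank | parts.dept
ops | A | blue | 9 | 20 | 9 | 8 | mkt
ops | E | blue | 7 | 70 | 7 | 6 | hr
ops | E | blue | 7 | 90 | 7 | 4 | fin
After GROUP BY (2 rows):
parts.amt | n
9 | 1
7 | 2
After ORDER BY (2 rows):
parts.amt | n
7 | 2
9 | 1

== RESULT ==
parts.amt | n
7 | 2
9 | 1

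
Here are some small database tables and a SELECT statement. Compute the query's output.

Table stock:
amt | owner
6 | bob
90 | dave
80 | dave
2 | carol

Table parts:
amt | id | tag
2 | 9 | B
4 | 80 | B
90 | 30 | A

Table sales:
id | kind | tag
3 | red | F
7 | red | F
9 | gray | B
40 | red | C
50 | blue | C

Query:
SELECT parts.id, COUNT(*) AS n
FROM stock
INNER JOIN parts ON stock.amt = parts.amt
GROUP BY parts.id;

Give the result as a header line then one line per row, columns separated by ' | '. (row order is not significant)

After JOIN parts (2 rows):
stock.amt | stock.owner | parts.amt | parts.id | parts.tag
90 | dave | 90 | 30 | A
2 | carol | 2 | 9 | B
After GROUP BY (2 rows):
parts.id | n
30 | 1
9 | 1

== RESULT ==
parts.id | n
30 | 1
9 | 1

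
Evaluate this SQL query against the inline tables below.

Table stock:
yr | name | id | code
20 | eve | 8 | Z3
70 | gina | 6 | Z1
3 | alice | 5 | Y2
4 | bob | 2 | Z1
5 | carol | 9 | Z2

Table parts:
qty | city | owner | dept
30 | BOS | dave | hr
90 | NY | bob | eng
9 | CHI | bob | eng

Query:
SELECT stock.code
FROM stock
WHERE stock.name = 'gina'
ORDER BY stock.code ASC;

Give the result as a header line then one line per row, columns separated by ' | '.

After WHERE (1 rows):
stock.yr | stock.name | stock.id | stock.code
70 | gina | 6 | Z1
After SELECT (1 rows):
stock.code
Z1
After ORDER BY (1 rows):
stock.code
Z1

== RESULT ==
stock.code
Z1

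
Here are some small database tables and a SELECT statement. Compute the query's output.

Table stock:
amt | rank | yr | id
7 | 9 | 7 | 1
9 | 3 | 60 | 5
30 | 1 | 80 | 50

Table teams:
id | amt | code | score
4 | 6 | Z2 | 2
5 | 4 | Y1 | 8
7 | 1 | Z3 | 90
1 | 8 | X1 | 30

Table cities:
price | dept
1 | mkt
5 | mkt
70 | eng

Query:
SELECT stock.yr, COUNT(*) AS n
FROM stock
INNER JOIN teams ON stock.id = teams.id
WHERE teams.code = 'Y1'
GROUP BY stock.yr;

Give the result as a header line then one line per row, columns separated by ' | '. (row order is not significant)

After JOIN teams (2 rows):
stock.amt | stock.rank | stock.yr | stock.id | teams.id | teams.amt | teams.code | teams.score
7 | 9 | 7 | 1 | 1 | 8 | X1 | 30
9 | 3 | 60 | 5 | 5 | 4 | Y1 | 8
After WHERE (1 rows):
stock.amt | stock.rank | stock.yr | stock.id | teams.id | teams.amt | teams.code | teams.score
9 | 3 | 60 | 5 | 5 | 4 | Y1 | 8
After GROUP BY (1 rows):
stock.yr | n
60 | 1

== RESULT ==
stock.yr | n
60 | 1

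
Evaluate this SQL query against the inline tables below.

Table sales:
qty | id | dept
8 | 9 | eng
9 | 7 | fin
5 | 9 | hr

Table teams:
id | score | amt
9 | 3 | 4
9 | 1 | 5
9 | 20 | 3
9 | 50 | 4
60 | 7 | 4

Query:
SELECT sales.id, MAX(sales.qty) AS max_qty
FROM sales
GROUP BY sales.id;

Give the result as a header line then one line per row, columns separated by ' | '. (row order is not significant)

== RESULT ==
sales.id | max_qty
9 | 8
7 | 9

Derivation:
After GROUP BY (2 rows):
sales.id | max_qty
9 | 8
7 | 9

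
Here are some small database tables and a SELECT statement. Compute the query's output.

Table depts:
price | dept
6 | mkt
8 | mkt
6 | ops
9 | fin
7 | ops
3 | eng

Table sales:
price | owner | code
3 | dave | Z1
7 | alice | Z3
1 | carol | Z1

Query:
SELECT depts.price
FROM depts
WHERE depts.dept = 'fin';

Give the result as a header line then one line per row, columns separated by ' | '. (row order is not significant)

== RESULT ==
depts.price
9

Derivation:
After WHERE (1 rows):
depts.price | depts.dept
9 | fin
After SELECT (1 rows):
depts.price
9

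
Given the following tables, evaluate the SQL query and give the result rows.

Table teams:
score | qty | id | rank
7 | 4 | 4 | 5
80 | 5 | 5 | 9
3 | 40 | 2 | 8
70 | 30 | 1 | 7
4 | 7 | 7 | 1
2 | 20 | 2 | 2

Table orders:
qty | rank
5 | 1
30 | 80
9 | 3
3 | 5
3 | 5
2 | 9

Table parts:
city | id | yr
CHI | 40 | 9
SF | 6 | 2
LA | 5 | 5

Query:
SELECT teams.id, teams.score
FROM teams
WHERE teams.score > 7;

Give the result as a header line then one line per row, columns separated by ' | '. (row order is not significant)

== RESULT ==
teams.id | teams.score
5 | 80
1 | 70

Derivation:
After WHERE (2 rows):
teams.score | teams.qty | teams.id | teams.rank
80 | 5 | 5 | 9
70 | 30 | 1 | 7
After SELECT (2 rows):
teams.id | teams.score
5 | 80
1 | 70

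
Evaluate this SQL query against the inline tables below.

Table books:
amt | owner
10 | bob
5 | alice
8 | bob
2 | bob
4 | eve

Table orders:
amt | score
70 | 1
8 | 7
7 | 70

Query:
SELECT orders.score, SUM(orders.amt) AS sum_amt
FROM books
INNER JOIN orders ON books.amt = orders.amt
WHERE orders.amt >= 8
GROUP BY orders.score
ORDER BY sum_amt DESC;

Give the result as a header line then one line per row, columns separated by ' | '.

== RESULT ==
orders.score | sum_amt
7 | 8

Derivation:
After JOIN orders (1 rows):
books.amt | books.owner | orders.amt | orders.score
8 | bob | 8 | 7
After WHERE (1 rows):
books.amt | books.owner | orders.amt | orders.score
8 | bob | 8 | 7
After GROUP BY (1 rows):
orders.score | sum_amt
7 | 8
After ORDER BY (1 rows):
orders.score | sum_amt
7 | 8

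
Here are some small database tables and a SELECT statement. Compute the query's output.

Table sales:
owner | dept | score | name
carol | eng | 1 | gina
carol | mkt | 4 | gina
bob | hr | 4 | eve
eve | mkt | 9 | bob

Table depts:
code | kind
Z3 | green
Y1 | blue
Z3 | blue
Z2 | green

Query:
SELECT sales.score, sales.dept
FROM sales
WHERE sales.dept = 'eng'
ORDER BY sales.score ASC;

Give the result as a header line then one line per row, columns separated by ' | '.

== RESULT ==
sales.score | sales.dept
1 | eng

Derivation:
After WHERE (1 rows):
sales.owner | sales.dept | sales.score | sales.name
carol | eng | 1 | gina
After SELECT (1 rows):
sales.score | sales.dept
1 | eng
After ORDER BY (1 rows):
sales.score | sales.dept
1 | eng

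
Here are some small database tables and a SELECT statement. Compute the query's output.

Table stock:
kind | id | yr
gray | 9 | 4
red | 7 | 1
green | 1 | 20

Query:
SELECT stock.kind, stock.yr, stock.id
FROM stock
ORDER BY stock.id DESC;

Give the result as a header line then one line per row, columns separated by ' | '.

After SELECT (3 rows):
stock.kind | stock.yr | stock.id
gray | 4 | 9
red | 1 | 7
green | 20 | 1
After ORDER BY (3 rows):
stock.kind | stock.yr | stock.id
gray | 4 | 9
red | 1 | 7
green | 20 | 1

== RESULT ==
stock.kind | stock.yr | stock.id
gray | 4 | 9
red | 1 | 7
green | 20 | 1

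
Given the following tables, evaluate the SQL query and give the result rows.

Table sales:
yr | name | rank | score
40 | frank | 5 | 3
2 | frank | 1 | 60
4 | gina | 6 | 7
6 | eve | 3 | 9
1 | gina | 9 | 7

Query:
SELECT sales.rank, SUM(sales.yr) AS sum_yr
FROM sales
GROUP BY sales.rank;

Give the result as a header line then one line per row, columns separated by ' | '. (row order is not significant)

After GROUP BY (5 rows):
sales.rank | sum_yr
5 | 40
1 | 2
6 | 4
3 | 6
9 | 1

== RESULT ==
sales.rank | sum_yr
5 | 40
1 | 2
6 | 4
3 | 6
9 | 1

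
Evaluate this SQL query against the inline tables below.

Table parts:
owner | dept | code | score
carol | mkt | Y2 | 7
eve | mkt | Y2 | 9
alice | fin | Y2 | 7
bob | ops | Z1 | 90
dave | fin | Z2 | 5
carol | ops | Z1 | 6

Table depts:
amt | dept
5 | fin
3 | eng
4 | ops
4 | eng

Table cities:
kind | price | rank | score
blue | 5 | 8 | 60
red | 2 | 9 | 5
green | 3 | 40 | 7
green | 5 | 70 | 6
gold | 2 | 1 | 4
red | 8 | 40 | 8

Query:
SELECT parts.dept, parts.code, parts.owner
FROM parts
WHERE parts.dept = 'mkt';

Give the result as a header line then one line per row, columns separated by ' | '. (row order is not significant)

== RESULT ==
parts.dept | parts.code | parts.owner
mkt | Y2 | carol
mkt | Y2 | eve

Derivation:
After WHERE (2 rows):
parts.owner | parts.dept | parts.code | parts.score
carol | mkt | Y2 | 7
eve | mkt | Y2 | 9
After SELECT (2 rows):
parts.dept | parts.code | parts.owner
mkt | Y2 | carol
mkt | Y2 | eve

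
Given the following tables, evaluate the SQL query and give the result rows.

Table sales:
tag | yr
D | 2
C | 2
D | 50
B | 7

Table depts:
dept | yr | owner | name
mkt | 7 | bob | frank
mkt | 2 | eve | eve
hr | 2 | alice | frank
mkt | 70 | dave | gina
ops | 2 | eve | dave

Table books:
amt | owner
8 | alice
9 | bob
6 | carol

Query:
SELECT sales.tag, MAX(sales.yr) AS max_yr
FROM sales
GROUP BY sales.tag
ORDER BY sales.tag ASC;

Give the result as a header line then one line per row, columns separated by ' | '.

== RESULT ==
sales.tag | max_yr
B | 7
C | 2
D | 50

Derivation:
After GROUP BY (3 rows):
sales.tag | max_yr
D | 50
C | 2
B | 7
After ORDER BY (3 rows):
sales.tag | max_yr
B | 7
C | 2
D | 50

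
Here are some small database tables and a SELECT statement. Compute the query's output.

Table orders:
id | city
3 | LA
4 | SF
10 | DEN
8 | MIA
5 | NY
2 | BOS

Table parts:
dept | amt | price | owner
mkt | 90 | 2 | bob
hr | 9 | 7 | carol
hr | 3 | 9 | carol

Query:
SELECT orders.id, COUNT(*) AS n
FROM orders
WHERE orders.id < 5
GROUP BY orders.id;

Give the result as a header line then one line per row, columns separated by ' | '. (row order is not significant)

== RESULT ==
orders.id | n
3 | 1
4 | 1
2 | 1

Derivation:
After WHERE (3 rows):
orders.id | orders.city
3 | LA
4 | SF
2 | BOS
After GROUP BY (3 rows):
orders.id | n
3 | 1
4 | 1
2 | 1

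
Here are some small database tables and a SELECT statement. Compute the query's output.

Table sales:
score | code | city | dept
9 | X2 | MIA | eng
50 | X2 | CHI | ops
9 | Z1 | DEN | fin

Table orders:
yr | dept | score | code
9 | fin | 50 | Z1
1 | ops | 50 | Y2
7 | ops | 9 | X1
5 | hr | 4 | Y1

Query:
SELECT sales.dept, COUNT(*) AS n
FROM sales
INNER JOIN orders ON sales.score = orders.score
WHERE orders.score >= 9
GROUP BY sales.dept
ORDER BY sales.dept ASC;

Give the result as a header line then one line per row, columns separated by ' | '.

== RESULT ==
sales.dept | n
eng | 1
fin | 1
ops | 2

Derivation:
After JOIN orders (4 rows):
sales.score | sales.code | sales.city | sales.dept | orders.yr | orders.dept | orders.score | orders.code
9 | X2 | MIA | eng | 7 | ops | 9 | X1
50 | X2 | CHI | ops | 9 | fin | 50 | Z1
50 | X2 | CHI | ops | 1 | ops | 50 | Y2
9 | Z1 | DEN | fin | 7 | ops | 9 | X1
After WHERE (4 rows):
sales.score | sales.code | sales.city | sales.dept | orders.yr | orders.dept | orders.score | orders.code
9 | X2 | MIA | eng | 7 | ops | 9 | X1
50 | X2 | CHI | ops | 9 | fin | 50 | Z1
50 | X2 | CHI | ops | 1 | ops | 50 | Y2
9 | Z1 | DEN | fin | 7 | ops | 9 | X1
After GROUP BY (3 rows):
sales.dept | n
eng | 1
ops | 2
fin | 1
After ORDER BY (3 rows):
sales.dept | n
eng | 1
fin | 1
ops | 2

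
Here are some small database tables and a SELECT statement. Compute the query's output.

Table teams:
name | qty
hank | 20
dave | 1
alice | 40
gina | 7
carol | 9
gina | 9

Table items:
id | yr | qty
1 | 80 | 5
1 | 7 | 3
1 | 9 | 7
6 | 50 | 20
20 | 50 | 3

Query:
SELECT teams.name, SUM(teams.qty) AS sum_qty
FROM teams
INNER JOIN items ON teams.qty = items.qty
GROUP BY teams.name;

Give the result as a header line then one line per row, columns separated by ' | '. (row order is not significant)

After JOIN items (2 rows):
teams.name | teams.qty | items.id | items.yr | items.qty
hank | 20 | 6 | 50 | 20
gina | 7 | 1 | 9 | 7
After GROUP BY (2 rows):
teams.name | sum_qty
hank | 20
gina | 7

== RESULT ==
teams.name | sum_qty
hank | 20
gina | 7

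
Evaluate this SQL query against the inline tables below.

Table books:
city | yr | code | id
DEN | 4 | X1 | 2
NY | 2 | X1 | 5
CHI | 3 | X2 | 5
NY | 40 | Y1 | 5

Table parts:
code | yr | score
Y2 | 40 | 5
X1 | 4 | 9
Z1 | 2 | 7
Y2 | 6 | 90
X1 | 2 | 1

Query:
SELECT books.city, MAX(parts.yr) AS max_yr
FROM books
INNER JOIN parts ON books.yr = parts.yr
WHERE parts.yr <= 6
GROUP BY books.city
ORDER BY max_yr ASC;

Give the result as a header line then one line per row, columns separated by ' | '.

After JOIN parts (4 rows):
books.city | books.yr | books.code | books.id | parts.code | parts.yr | parts.score
DEN | 4 | X1 | 2 | X1 | 4 | 9
NY | 2 | X1 | 5 | Z1 | 2 | 7
NY | 2 | X1 | 5 | X1 | 2 | 1
NY | 40 | Y1 | 5 | Y2 | 40 | 5
After WHERE (3 rows):
books.city | books.yr | books.code | books.id | parts.code | parts.yr | parts.score
DEN | 4 | X1 | 2 | X1 | 4 | 9
NY | 2 | X1 | 5 | Z1 | 2 | 7
NY | 2 | X1 | 5 | X1 | 2 | 1
After GROUP BY (2 rows):
books.city | max_yr
DEN | 4
NY | 2
After ORDER BY (2 rows):
books.city | max_yr
NY | 2
DEN | 4

== RESULT ==
books.city | max_yr
NY | 2
DEN | 4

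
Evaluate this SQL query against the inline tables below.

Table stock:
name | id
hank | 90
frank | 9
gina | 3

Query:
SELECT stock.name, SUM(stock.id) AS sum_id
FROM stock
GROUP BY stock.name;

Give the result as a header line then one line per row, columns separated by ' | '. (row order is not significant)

== RESULT ==
stock.name | sum_id
hank | 90
frank | 9
gina | 3

Derivation:
After GROUP BY (3 rows):
stock.name | sum_id
hank | 90
frank | 9
gina | 3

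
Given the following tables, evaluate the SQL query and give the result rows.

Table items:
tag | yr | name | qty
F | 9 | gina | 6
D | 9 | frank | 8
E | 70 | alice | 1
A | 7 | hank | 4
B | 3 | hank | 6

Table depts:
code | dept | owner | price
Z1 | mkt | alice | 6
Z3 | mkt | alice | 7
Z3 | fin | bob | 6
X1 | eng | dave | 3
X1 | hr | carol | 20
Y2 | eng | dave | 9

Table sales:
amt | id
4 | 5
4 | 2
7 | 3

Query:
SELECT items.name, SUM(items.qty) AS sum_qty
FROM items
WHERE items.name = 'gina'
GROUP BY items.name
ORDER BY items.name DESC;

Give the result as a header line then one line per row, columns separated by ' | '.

== RESULT ==
items.name | sum_qty
gina | 6

Derivation:
After WHERE (1 rows):
items.tag | items.yr | items.name | items.qty
F | 9 | gina | 6
After GROUP BY (1 rows):
items.name | sum_qty
gina | 6
After ORDER BY (1 rows):
items.name | sum_qty
gina | 6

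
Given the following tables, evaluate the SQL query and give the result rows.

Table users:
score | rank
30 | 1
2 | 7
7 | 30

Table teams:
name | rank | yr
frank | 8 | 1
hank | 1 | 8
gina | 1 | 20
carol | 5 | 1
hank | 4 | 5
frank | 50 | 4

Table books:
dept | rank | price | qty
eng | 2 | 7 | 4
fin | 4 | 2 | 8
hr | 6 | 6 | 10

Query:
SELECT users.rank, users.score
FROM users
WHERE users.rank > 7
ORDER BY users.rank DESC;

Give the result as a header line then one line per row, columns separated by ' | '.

== RESULT ==
users.rank | users.score
30 | 7

Derivation:
After WHERE (1 rows):
users.score | users.rank
7 | 30
After SELECT (1 rows):
users.rank | users.score
30 | 7
After ORDER BY (1 rows):
users.rank | users.score
30 | 7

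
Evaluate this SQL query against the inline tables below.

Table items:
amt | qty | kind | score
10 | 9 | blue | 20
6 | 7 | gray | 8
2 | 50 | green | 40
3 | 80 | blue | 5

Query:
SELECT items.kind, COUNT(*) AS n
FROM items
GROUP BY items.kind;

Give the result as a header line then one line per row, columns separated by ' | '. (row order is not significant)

After GROUP BY (3 rows):
items.kind | n
blue | 2
gray | 1
green | 1

== RESULT ==
items.kind | n
blue | 2
gray | 1
green | 1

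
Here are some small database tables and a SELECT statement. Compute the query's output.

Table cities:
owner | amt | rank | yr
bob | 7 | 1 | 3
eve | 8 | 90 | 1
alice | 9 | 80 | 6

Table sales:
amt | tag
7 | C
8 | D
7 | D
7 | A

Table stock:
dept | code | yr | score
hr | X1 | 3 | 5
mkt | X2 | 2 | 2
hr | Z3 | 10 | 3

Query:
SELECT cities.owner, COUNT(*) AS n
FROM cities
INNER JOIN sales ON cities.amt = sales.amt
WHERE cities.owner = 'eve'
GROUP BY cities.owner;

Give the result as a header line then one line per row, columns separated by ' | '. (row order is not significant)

After JOIN sales (4 rows):
cities.owner | cities.amt | cities.rank | cities.yr | sales.amt | sales.tag
bob | 7 | 1 | 3 | 7 | C
bob | 7 | 1 | 3 | 7 | D
bob | 7 | 1 | 3 | 7 | A
eve | 8 | 90 | 1 | 8 | D
After WHERE (1 rows):
cities.owner | cities.amt | cities.rank | cities.yr | sales.amt | sales.tag
eve | 8 | 90 | 1 | 8 | D
After GROUP BY (1 rows):
cities.owner | n
eve | 1

== RESULT ==
cities.owner | n
eve | 1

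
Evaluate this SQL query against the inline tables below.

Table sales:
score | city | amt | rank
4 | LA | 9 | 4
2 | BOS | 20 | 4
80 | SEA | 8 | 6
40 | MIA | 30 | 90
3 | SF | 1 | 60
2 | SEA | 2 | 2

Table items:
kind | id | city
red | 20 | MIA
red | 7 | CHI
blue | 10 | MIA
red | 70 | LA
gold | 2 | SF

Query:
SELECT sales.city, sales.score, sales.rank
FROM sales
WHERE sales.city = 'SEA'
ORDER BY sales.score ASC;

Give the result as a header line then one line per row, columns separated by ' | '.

== RESULT ==
sales.city | sales.score | sales.rank
SEA | 2 | 2
SEA | 80 | 6

Derivation:
After WHERE (2 rows):
sales.score | sales.city | sales.amt | sales.rank
80 | SEA | 8 | 6
2 | SEA | 2 | 2
After SELECT (2 rows):
sales.city | sales.score | sales.rank
SEA | 80 | 6
SEA | 2 | 2
After ORDER BY (2 rows):
sales.city | sales.score | sales.rank
SEA | 2 | 2
SEA | 80 | 6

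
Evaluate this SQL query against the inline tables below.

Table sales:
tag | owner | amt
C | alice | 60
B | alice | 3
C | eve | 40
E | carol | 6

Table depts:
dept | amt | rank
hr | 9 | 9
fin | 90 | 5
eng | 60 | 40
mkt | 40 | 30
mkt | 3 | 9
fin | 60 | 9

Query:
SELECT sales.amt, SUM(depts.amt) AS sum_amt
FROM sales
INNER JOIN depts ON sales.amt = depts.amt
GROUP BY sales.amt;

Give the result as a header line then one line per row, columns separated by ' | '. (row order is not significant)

== RESULT ==
sales.amt | sum_amt
60 | 120
3 | 3
40 | 40

Derivation:
After JOIN depts (4 rows):
sales.tag | sales.owner | sales.amt | depts.dept | depts.amt | depts.rank
C | alice | 60 | eng | 60 | 40
C | alice | 60 | fin | 60 | 9
B | alice | 3 | mkt | 3 | 9
C | eve | 40 | mkt | 40 | 30
After GROUP BY (3 rows):
sales.amt | sum_amt
60 | 120
3 | 3
40 | 40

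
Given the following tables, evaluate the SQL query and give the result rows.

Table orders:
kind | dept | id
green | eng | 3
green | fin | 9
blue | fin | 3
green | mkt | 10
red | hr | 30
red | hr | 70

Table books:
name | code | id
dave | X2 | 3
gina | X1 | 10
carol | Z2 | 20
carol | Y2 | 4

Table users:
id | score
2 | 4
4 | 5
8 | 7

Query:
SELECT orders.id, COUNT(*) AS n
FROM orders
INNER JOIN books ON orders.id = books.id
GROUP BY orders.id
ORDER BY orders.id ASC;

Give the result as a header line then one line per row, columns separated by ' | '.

After JOIN books (3 rows):
orders.kind | orders.dept | orders.id | books.name | books.code | books.id
green | eng | 3 | dave | X2 | 3
blue | fin | 3 | dave | X2 | 3
green | mkt | 10 | gina | X1 | 10
After GROUP BY (2 rows):
orders.id | n
3 | 2
10 | 1
After ORDER BY (2 rows):
orders.id | n
3 | 2
10 | 1

== RESULT ==
orders.id | n
3 | 2
10 | 1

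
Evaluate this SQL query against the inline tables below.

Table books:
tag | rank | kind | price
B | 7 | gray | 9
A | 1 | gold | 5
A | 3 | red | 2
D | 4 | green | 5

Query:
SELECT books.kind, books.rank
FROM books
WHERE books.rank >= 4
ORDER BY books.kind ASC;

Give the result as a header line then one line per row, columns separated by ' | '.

== RESULT ==
books.kind | books.rank
gray | 7
green | 4

Derivation:
After WHERE (2 rows):
books.tag | books.rank | books.kind | books.price
B | 7 | gray | 9
D | 4 | green | 5
After SELECT (2 rows):
books.kind | books.rank
gray | 7
green | 4
After ORDER BY (2 rows):
books.kind | books.rank
gray | 7
green | 4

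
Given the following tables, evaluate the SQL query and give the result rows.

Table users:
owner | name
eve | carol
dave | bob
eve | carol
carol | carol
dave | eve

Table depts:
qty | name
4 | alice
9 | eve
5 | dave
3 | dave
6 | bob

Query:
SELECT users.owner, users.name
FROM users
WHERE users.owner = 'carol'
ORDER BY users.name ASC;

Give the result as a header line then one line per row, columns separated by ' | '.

== RESULT ==
users.owner | users.name
carol | carol

Derivation:
After WHERE (1 rows):
users.owner | users.name
carol | carol
After SELECT (1 rows):
users.owner | users.name
carol | carol
After ORDER BY (1 rows):
users.owner | users.name
carol | carol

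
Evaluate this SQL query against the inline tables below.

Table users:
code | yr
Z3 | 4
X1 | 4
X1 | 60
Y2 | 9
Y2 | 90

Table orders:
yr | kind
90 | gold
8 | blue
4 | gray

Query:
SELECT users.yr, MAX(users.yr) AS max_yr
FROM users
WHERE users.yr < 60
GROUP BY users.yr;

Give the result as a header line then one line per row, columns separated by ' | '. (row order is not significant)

== RESULT ==
users.yr | max_yr
4 | 4
9 | 9

Derivation:
After WHERE (3 rows):
users.code | users.yr
Z3 | 4
X1 | 4
Y2 | 9
After GROUP BY (2 rows):
users.yr | max_yr
4 | 4
9 | 9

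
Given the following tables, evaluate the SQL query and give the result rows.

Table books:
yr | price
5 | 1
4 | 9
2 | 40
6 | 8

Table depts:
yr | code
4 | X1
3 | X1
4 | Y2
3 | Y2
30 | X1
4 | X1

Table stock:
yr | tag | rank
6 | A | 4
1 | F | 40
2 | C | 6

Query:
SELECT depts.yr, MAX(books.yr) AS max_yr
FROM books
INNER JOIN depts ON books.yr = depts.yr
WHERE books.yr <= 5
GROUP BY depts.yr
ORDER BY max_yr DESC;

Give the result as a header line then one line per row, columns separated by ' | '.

== RESULT ==
depts.yr | max_yr
4 | 4

Derivation:
After JOIN depts (3 rows):
books.yr | books.price | depts.yr | depts.code
4 | 9 | 4 | X1
4 | 9 | 4 | Y2
4 | 9 | 4 | X1
After WHERE (3 rows):
books.yr | books.price | depts.yr | depts.code
4 | 9 | 4 | X1
4 | 9 | 4 | Y2
4 | 9 | 4 | X1
After GROUP BY (1 rows):
depts.yr | max_yr
4 | 4
After ORDER BY (1 rows):
depts.yr | max_yr
4 | 4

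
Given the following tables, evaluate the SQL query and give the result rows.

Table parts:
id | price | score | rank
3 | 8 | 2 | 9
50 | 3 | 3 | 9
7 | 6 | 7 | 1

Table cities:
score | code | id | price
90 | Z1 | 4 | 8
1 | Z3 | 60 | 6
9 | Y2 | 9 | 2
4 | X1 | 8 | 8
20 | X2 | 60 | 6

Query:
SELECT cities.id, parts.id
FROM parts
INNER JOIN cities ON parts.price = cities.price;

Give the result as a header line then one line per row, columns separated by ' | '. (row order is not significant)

== RESULT ==
cities.id | parts.id
4 | 3
8 | 3
60 | 7
60 | 7

Derivation:
After JOIN cities (4 rows):
parts.id | parts.price | parts.score | parts.rank | cities.score | cities.code | cities.id | cities.price
3 | 8 | 2 | 9 | 90 | Z1 | 4 | 8
3 | 8 | 2 | 9 | 4 | X1 | 8 | 8
7 | 6 | 7 | 1 | 1 | Z3 | 60 | 6
7 | 6 | 7 | 1 | 20 | X2 | 60 | 6
After SELECT (4 rows):
cities.id | parts.id
4 | 3
8 | 3
60 | 7
60 | 7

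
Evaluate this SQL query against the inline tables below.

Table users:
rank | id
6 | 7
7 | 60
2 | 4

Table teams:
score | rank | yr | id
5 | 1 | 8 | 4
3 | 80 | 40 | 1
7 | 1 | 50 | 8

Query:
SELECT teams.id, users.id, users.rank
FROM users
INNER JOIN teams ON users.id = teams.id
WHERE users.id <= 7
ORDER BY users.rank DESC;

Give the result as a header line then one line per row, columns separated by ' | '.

== RESULT ==
teams.id | users.id | users.rank
4 | 4 | 2

Derivation:
After JOIN teams (1 rows):
users.rank | users.id | teams.score | teams.rank | teams.yr | teams.id
2 | 4 | 5 | 1 | 8 | 4
After WHERE (1 rows):
users.rank | users.id | teams.score | teams.rank | teams.yr | teams.id
2 | 4 | 5 | 1 | 8 | 4
After SELECT (1 rows):
teams.id | users.id | users.rank
4 | 4 | 2
After ORDER BY (1 rows):
teams.id | users.id | users.rank
4 | 4 | 2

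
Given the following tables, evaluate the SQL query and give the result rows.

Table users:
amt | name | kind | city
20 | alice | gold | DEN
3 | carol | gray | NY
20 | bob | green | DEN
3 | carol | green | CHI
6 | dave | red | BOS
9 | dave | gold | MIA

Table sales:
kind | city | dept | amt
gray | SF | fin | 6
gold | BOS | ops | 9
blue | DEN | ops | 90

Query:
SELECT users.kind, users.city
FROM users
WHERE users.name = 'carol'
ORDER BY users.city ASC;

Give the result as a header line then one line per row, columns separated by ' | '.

After WHERE (2 rows):
users.amt | users.name | users.kind | users.city
3 | carol | gray | NY
3 | carol | green | CHI
After SELECT (2 rows):
users.kind | users.city
gray | NY
green | CHI
After ORDER BY (2 rows):
users.kind | users.city
green | CHI
gray | NY

== RESULT ==
users.kind | users.city
green | CHI
gray | NY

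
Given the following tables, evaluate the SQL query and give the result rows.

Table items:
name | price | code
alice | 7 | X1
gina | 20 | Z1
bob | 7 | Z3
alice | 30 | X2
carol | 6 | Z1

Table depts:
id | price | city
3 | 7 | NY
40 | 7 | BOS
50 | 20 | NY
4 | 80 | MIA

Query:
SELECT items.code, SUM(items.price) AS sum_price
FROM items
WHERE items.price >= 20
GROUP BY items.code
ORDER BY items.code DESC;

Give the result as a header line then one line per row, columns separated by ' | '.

== RESULT ==
items.code | sum_price
Z1 | 20
X2 | 30

Derivation:
After WHERE (2 rows):
items.name | items.price | items.code
gina | 20 | Z1
alice | 30 | X2
After GROUP BY (2 rows):
items.code | sum_price
Z1 | 20
X2 | 30
After ORDER BY (2 rows):
items.code | sum_price
Z1 | 20
X2 | 30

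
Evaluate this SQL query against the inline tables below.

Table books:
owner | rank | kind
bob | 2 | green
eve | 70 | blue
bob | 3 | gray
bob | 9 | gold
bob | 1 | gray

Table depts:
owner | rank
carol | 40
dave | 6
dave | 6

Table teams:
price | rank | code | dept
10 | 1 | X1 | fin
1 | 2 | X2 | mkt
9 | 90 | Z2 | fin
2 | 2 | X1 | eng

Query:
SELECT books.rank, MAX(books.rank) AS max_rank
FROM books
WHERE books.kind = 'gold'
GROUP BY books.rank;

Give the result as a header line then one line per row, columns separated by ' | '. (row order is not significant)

After WHERE (1 rows):
books.owner | books.rank | books.kind
bob | 9 | gold
After GROUP BY (1 rows):
books.rank | max_rank
9 | 9

== RESULT ==
books.rank | max_rank
9 | 9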